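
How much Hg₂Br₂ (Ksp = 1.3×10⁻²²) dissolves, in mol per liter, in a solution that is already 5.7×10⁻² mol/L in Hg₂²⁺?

Hg₂Br₂(s) ⇌ Hg₂²⁺(aq) + 2 Br⁻(aq)
The solution already contains Hg₂²⁺ at 5.7×10⁻² mol/L. Let s be the molar solubility of Hg₂Br₂.
[Hg₂²⁺] ≈ 5.7×10⁻² mol/L (common ion dominates); [Br⁻] = 2s.
Ksp = [Hg₂²⁺][Br⁻]^2 = (5.7×10⁻²)(2s)^2
(2s)^2 = 1.3×10⁻²² / (5.7×10⁻²) = 2.3×10⁻²¹
s = 2.4×10⁻¹¹ mol/L

2.4×10⁻¹¹ M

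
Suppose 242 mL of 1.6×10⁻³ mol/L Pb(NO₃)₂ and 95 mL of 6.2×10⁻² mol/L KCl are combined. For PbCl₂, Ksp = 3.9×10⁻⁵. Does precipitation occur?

No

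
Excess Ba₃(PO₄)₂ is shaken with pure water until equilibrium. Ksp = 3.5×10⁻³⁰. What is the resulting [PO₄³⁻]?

Ba₃(PO₄)₂(s) ⇌ 3 Ba²⁺(aq) + 2 PO₄³⁻(aq)
With molar solubility s: [Ba²⁺] = 3s, [PO₄³⁻] = 2s.
Ksp = [Ba²⁺]^3[PO₄³⁻]^2 = (3s)^3 · (2s)^2 = 108s^5 = 3.5×10⁻³⁰
s = 5.0×10⁻⁷ mol L⁻¹
[PO₄³⁻] = 2s = 1.0×10⁻⁶ mol L⁻¹

1.0×10⁻⁶ M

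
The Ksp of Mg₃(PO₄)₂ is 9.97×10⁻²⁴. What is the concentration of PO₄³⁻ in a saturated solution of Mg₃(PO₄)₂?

1.97×10⁻⁵ M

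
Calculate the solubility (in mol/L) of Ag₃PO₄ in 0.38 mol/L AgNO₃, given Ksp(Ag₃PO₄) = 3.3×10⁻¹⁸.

Ag₃PO₄(s) ⇌ 3 Ag⁺(aq) + PO₄³⁻(aq)
Let s be the solubility of Ag₃PO₄ here. The common ion gives [Ag⁺] ≈ 0.38 mol/L, and [PO₄³⁻] = s.
Ksp = [Ag⁺]^3[PO₄³⁻] = (0.38)^3s
s = 3.3×10⁻¹⁸ / (0.38)^3 = 6.0×10⁻¹⁷
s = 6.0×10⁻¹⁷ mol/L

6.0×10⁻¹⁷ M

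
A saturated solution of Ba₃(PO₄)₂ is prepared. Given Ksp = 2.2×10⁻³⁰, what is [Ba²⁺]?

1.4×10⁻⁶ M

Ba₃(PO₄)₂(s) ⇌ 3 Ba²⁺(aq) + 2 PO₄³⁻(aq)
With molar solubility s: [Ba²⁺] = 3s, [PO₄³⁻] = 2s.
Ksp = [Ba²⁺]^3[PO₄³⁻]^2 = (3s)^3 · (2s)^2 = 108s^5 = 2.2×10⁻³⁰
s = 4.6×10⁻⁷ M
[Ba²⁺] = 3s = 1.4×10⁻⁶ M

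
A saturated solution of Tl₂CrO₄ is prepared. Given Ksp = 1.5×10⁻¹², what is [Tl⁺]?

1.4×10⁻⁴ M

Tl₂CrO₄(s) ⇌ 2 Tl⁺(aq) + CrO₄²⁻(aq)
Call the molar solubility s, so that [Tl⁺] = 2s and [CrO₄²⁻] = s.
Ksp = [Tl⁺]^2[CrO₄²⁻] = (2s)^2 · s = 4s^3 = 1.5×10⁻¹²
s = 7.2×10⁻⁵ M
[Tl⁺] = 2s = 1.4×10⁻⁴ M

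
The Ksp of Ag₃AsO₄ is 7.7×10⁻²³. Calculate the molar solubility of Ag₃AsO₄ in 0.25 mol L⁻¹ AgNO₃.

4.9×10⁻²¹ M

Ag₃AsO₄(s) ⇌ 3 Ag⁺(aq) + AsO₄³⁻(aq)
Ag⁺ is already present at 0.25 mol L⁻¹. If s mol/L of Ag₃AsO₄ dissolves, [AsO₄³⁻] = s while [Ag⁺] ≈ 0.25 mol L⁻¹.
Ksp = [Ag⁺]^3[AsO₄³⁻] = (0.25)^3s
s = 7.7×10⁻²³ / (0.25)^3 = 4.9×10⁻²¹
s = 4.9×10⁻²¹ mol L⁻¹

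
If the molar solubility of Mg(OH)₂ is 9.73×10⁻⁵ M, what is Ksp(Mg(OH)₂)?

Ksp = 3.68×10⁻¹²

Mg(OH)₂(s) ⇌ Mg²⁺(aq) + 2 OH⁻(aq)
With molar solubility s: [Mg²⁺] = s, [OH⁻] = 2s.
Ksp = [Mg²⁺][OH⁻]^2 = s · (2s)^2 = 4s^3
Ksp = 4 × (9.73×10⁻⁵)^3 = 3.68×10⁻¹²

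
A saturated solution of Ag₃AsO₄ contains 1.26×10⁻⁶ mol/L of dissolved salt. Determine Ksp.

Ag₃AsO₄(s) ⇌ 3 Ag⁺(aq) + AsO₄³⁻(aq)
If s mol/L of Ag₃AsO₄ dissolves, [Ag⁺] = 3s and [AsO₄³⁻] = s.
Ksp = [Ag⁺]^3[AsO₄³⁻] = (3s)^3 · s = 27s^4
Ksp = 27 × (1.26×10⁻⁶)^4 = 6.81×10⁻²³

Ksp = 6.81×10⁻²³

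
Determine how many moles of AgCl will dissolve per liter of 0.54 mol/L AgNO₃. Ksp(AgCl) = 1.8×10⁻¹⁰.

AgCl(s) ⇌ Ag⁺(aq) + Cl⁻(aq)
The solution already contains Ag⁺ at 0.54 mol/L. Let s be the molar solubility of AgCl.
[Ag⁺] ≈ 0.54 mol/L (common ion dominates); [Cl⁻] = s.
Ksp = [Ag⁺][Cl⁻] = (0.54)s
s = 1.8×10⁻¹⁰ / (0.54) = 3.3×10⁻¹⁰
s = 3.3×10⁻¹⁰ mol/L

3.3×10⁻¹⁰ M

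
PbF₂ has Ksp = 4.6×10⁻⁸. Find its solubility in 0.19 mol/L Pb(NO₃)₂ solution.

PbF₂(s) ⇌ Pb²⁺(aq) + 2 F⁻(aq)
The solution already contains Pb²⁺ at 0.19 mol/L. Let s be the molar solubility of PbF₂.
[Pb²⁺] ≈ 0.19 mol/L (common ion dominates); [F⁻] = 2s.
Ksp = [Pb²⁺][F⁻]^2 = (0.19)(2s)^2
(2s)^2 = 4.6×10⁻⁸ / (0.19) = 2.4×10⁻⁷
s = 2.5×10⁻⁴ mol/L

2.5×10⁻⁴ M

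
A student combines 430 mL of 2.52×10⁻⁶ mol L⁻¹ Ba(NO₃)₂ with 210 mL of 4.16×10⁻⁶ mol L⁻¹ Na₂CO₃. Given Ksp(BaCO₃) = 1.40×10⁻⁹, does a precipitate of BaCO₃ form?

After mixing, V = 430 mL + 210 mL = 640 mL.
[Ba²⁺] = (2.52×10⁻⁶)(430)/640 = 1.69×10⁻⁶ mol L⁻¹
[CO₃²⁻] = (4.16×10⁻⁶)(210)/640 = 1.37×10⁻⁶ mol L⁻¹
Q = [Ba²⁺][CO₃²⁻] = 2.31×10⁻¹²
Since Q (2.31×10⁻¹²) is less than Ksp (1.40×10⁻⁹), no BaCO₃ precipitates.

No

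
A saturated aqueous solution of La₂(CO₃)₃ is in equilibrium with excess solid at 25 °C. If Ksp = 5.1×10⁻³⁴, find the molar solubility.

La₂(CO₃)₃(s) ⇌ 2 La³⁺(aq) + 3 CO₃²⁻(aq)
Call the molar solubility s, so that [La³⁺] = 2s and [CO₃²⁻] = 3s.
Ksp = [La³⁺]^2[CO₃²⁻]^3 = (2s)^2 · (3s)^3 = 108s^5
108s^5 = 5.1×10⁻³⁴  ⇒  s^5 = 4.7×10⁻³⁶
s = 8.6×10⁻⁸ mol L⁻¹

8.6×10⁻⁸ M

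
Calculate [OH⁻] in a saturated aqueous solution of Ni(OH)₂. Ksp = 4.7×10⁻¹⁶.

Ni(OH)₂(s) ⇌ Ni²⁺(aq) + 2 OH⁻(aq)
With molar solubility s: [Ni²⁺] = s, [OH⁻] = 2s.
Ksp = [Ni²⁺][OH⁻]^2 = s · (2s)^2 = 4s^3 = 4.7×10⁻¹⁶
s = 4.9×10⁻⁶ M
[OH⁻] = 2s = 9.8×10⁻⁶ M

9.8×10⁻⁶ M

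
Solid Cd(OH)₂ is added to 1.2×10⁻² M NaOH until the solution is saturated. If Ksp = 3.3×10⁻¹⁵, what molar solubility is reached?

Cd(OH)₂(s) ⇌ Cd²⁺(aq) + 2 OH⁻(aq)
With OH⁻ already at 1.2×10⁻² M and s small, take [OH⁻] ≈ 1.2×10⁻² M and [Cd²⁺] = s.
Ksp = [Cd²⁺][OH⁻]^2 = s(1.2×10⁻²)^2
s = 3.3×10⁻¹⁵ / (1.2×10⁻²)^2 = 2.3×10⁻¹¹
s = 2.3×10⁻¹¹ M

2.3×10⁻¹¹ M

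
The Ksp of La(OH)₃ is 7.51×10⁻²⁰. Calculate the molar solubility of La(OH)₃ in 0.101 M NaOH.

7.29×10⁻¹⁷ M

La(OH)₃(s) ⇌ La³⁺(aq) + 3 OH⁻(aq)
Let s be the solubility of La(OH)₃ here. The common ion gives [OH⁻] ≈ 0.101 M, and [La³⁺] = s.
Ksp = [La³⁺][OH⁻]^3 = s(0.101)^3
s = 7.51×10⁻²⁰ / (0.101)^3 = 7.29×10⁻¹⁷
s = 7.29×10⁻¹⁷ M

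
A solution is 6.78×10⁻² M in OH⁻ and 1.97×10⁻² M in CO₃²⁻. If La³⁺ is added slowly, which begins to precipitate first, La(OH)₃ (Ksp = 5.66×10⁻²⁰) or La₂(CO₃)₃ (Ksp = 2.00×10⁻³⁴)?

La(OH)₃

The threshold for precipitation is Q = Ksp.
For La(OH)₃: [La³⁺] = (Ksp/[OH⁻]^3) = 1.82×10⁻¹⁶ M
For La₂(CO₃)₃: [La³⁺] = (Ksp/[CO₃²⁻]^3)^(1/2) = 5.11×10⁻¹⁵ M
The smaller threshold [La³⁺] is reached first, so La(OH)₃ precipitates first.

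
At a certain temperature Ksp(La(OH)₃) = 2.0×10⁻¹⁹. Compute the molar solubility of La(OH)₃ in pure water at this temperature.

9.3×10⁻⁶ M

La(OH)₃(s) ⇌ La³⁺(aq) + 3 OH⁻(aq)
With molar solubility s: [La³⁺] = s, [OH⁻] = 3s.
Ksp = [La³⁺][OH⁻]^3 = s · (3s)^3 = 27s^4
27s^4 = 2.0×10⁻¹⁹  ⇒  s^4 = 7.4×10⁻²¹
Taking the 4th root, s = 9.3×10⁻⁶ M.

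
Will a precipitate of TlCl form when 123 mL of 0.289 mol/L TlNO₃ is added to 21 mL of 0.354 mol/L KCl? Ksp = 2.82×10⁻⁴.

Yes

Total volume after mixing = 123 + 21 = 144 mL.
[Tl⁺] = (0.289)(123)/144 = 0.247 mol/L
[Cl⁻] = (0.354)(21)/144 = 5.16×10⁻² mol/L
Q = [Tl⁺][Cl⁻] = 1.27×10⁻²
Q = 1.27×10⁻² > Ksp = 2.82×10⁻⁴, so the solution is supersaturated and TlCl precipitates.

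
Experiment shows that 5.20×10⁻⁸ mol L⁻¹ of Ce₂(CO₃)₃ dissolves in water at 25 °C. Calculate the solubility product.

Ksp = 4.11×10⁻³⁵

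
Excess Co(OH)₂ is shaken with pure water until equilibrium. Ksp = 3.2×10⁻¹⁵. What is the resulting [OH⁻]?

1.9×10⁻⁵ M

Co(OH)₂(s) ⇌ Co²⁺(aq) + 2 OH⁻(aq)
With molar solubility s: [Co²⁺] = s, [OH⁻] = 2s.
Ksp = [Co²⁺][OH⁻]^2 = s · (2s)^2 = 4s^3 = 3.2×10⁻¹⁵
s = 9.3×10⁻⁶ mol/L
[OH⁻] = 2s = 1.9×10⁻⁵ mol/L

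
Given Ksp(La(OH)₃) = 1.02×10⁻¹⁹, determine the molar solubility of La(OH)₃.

7.84×10⁻⁶ M

La(OH)₃(s) ⇌ La³⁺(aq) + 3 OH⁻(aq)
If s mol/L of La(OH)₃ dissolves, [La³⁺] = s and [OH⁻] = 3s.
Ksp = [La³⁺][OH⁻]^3 = s · (3s)^3 = 27s^4
27s^4 = 1.02×10⁻¹⁹  ⇒  s^4 = 3.78×10⁻²¹
Taking the 4th root, s = 7.84×10⁻⁶ mol L⁻¹.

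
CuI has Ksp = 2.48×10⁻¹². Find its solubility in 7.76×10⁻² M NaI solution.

3.20×10⁻¹¹ M

CuI(s) ⇌ Cu⁺(aq) + I⁻(aq)
With I⁻ already at 7.76×10⁻² M and s small, take [I⁻] ≈ 7.76×10⁻² M and [Cu⁺] = s.
Ksp = [Cu⁺][I⁻] = s(7.76×10⁻²)
s = 2.48×10⁻¹² / (7.76×10⁻²) = 3.20×10⁻¹¹
s = 3.20×10⁻¹¹ M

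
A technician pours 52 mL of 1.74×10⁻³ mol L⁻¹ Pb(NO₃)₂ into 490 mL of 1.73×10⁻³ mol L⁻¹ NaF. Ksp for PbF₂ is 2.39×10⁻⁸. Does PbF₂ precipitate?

No

Total volume after mixing = 52 + 490 = 542 mL.
[Pb²⁺] = (1.74×10⁻³)(52)/542 = 1.67×10⁻⁴ mol L⁻¹
[F⁻] = (1.73×10⁻³)(490)/542 = 1.56×10⁻³ mol L⁻¹
Q = [Pb²⁺][F⁻]^2 = 4.08×10⁻¹⁰
Q = 4.08×10⁻¹⁰ < Ksp = 2.39×10⁻⁸, so the solution is unsaturated and no precipitate forms.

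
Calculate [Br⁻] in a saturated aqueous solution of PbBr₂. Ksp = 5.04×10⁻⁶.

2.16×10⁻² M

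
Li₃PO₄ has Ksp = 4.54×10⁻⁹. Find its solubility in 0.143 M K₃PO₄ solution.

Li₃PO₄(s) ⇌ 3 Li⁺(aq) + PO₄³⁻(aq)
PO₄³⁻ is already present at 0.143 M. If s mol/L of Li₃PO₄ dissolves, [Li⁺] = 3s while [PO₄³⁻] ≈ 0.143 M.
Ksp = [Li⁺]^3[PO₄³⁻] = (3s)^3(0.143)
(3s)^3 = 4.54×10⁻⁹ / (0.143) = 3.17×10⁻⁸
s = 1.06×10⁻³ M

1.06×10⁻³ M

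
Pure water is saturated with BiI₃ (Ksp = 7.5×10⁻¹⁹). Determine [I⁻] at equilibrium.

BiI₃(s) ⇌ Bi³⁺(aq) + 3 I⁻(aq)
With molar solubility s: [Bi³⁺] = s, [I⁻] = 3s.
Ksp = [Bi³⁺][I⁻]^3 = s · (3s)^3 = 27s^4 = 7.5×10⁻¹⁹
s = 1.3×10⁻⁵ mol L⁻¹
[I⁻] = 3s = 3.9×10⁻⁵ mol L⁻¹

3.9×10⁻⁵ M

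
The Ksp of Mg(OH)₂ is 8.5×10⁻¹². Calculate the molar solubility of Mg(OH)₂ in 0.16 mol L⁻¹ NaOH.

3.3×10⁻¹⁰ M

Mg(OH)₂(s) ⇌ Mg²⁺(aq) + 2 OH⁻(aq)
With OH⁻ already at 0.16 mol L⁻¹ and s small, take [OH⁻] ≈ 0.16 mol L⁻¹ and [Mg²⁺] = s.
Ksp = [Mg²⁺][OH⁻]^2 = s(0.16)^2
s = 8.5×10⁻¹² / (0.16)^2 = 3.3×10⁻¹⁰
s = 3.3×10⁻¹⁰ mol L⁻¹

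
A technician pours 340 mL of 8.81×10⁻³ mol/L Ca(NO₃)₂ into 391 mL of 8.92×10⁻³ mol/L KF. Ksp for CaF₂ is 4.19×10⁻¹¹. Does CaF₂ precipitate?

Yes

The combined volume is 731 mL.
[Ca²⁺] = (8.81×10⁻³)(340)/731 = 4.10×10⁻³ mol/L
[F⁻] = (8.92×10⁻³)(391)/731 = 4.77×10⁻³ mol/L
Q = [Ca²⁺][F⁻]^2 = 9.33×10⁻⁸
Since Q (9.33×10⁻⁸) exceeds Ksp (4.19×10⁻¹¹), CaF₂ will precipitate.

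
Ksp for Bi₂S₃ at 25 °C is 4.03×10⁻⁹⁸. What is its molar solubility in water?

Bi₂S₃(s) ⇌ 2 Bi³⁺(aq) + 3 S²⁻(aq)
For each mole of Bi₂S₃ that dissolves per liter, [Bi³⁺] = 2s and [S²⁻] = 3s; let s denote this solubility.
Ksp = [Bi³⁺]^2[S²⁻]^3 = (2s)^2 · (3s)^3 = 108s^5
108s^5 = 4.03×10⁻⁹⁸  ⇒  s^5 = 3.73×10⁻¹⁰⁰
Taking the 5th root, s = 1.30×10⁻²⁰ mol L⁻¹.

1.30×10⁻²⁰ M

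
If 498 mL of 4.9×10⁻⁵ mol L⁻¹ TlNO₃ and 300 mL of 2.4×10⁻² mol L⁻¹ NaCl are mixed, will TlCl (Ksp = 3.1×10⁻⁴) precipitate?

No

After mixing, V = 498 mL + 300 mL = 798 mL.
[Tl⁺] = (4.9×10⁻⁵)(498)/798 = 3.1×10⁻⁵ mol L⁻¹
[Cl⁻] = (2.4×10⁻²)(300)/798 = 9.0×10⁻³ mol L⁻¹
Q = [Tl⁺][Cl⁻] = 2.8×10⁻⁷
Q = 2.8×10⁻⁷ < Ksp = 3.1×10⁻⁴, so the solution is unsaturated and no precipitate forms.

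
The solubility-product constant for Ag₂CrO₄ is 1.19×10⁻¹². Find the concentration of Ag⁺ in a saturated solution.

Ag₂CrO₄(s) ⇌ 2 Ag⁺(aq) + CrO₄²⁻(aq)
Let s be the molar solubility. Then [Ag⁺] = 2s and [CrO₄²⁻] = s.
Ksp = [Ag⁺]^2[CrO₄²⁻] = (2s)^2 · s = 4s^3 = 1.19×10⁻¹²
s = 6.68×10⁻⁵ M
[Ag⁺] = 2s = 1.34×10⁻⁴ M

1.34×10⁻⁴ M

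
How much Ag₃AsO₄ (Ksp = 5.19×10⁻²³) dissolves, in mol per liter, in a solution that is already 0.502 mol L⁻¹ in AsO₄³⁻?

1.56×10⁻⁸ M

Ag₃AsO₄(s) ⇌ 3 Ag⁺(aq) + AsO₄³⁻(aq)
The solution already contains AsO₄³⁻ at 0.502 mol L⁻¹. Let s be the molar solubility of Ag₃AsO₄.
[AsO₄³⁻] ≈ 0.502 mol L⁻¹ (common ion dominates); [Ag⁺] = 3s.
Ksp = [Ag⁺]^3[AsO₄³⁻] = (3s)^3(0.502)
(3s)^3 = 5.19×10⁻²³ / (0.502) = 1.03×10⁻²²
s = 1.56×10⁻⁸ mol L⁻¹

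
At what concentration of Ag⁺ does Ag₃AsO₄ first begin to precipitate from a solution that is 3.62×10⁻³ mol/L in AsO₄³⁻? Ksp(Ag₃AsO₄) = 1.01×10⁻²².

Each salt precipitates once Q = Ksp for that salt.
Ag₃AsO₄(s) ⇌ 3 Ag⁺(aq) + AsO₄³⁻(aq)
Ksp = [Ag⁺]^3[AsO₄³⁻] = [Ag⁺]^3(3.62×10⁻³)
[Ag⁺]^3 = 1.01×10⁻²² / (3.62×10⁻³) = 2.79×10⁻²⁰
[Ag⁺] = 3.03×10⁻⁷ mol/L

3.03×10⁻⁷ M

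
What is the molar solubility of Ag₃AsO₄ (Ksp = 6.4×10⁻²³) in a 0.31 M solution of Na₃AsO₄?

Ag₃AsO₄(s) ⇌ 3 Ag⁺(aq) + AsO₄³⁻(aq)
Let s be the solubility of Ag₃AsO₄ here. The common ion gives [AsO₄³⁻] ≈ 0.31 M, and [Ag⁺] = 3s.
Ksp = [Ag⁺]^3[AsO₄³⁻] = (3s)^3(0.31)
(3s)^3 = 6.4×10⁻²³ / (0.31) = 2.1×10⁻²²
s = 2.0×10⁻⁸ M

2.0×10⁻⁸ M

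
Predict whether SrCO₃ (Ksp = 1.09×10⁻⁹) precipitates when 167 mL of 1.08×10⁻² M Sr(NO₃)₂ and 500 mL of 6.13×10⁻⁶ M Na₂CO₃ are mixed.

Yes

Total volume after mixing = 167 + 500 = 667 mL.
[Sr²⁺] = (1.08×10⁻²)(167)/667 = 2.70×10⁻³ M
[CO₃²⁻] = (6.13×10⁻⁶)(500)/667 = 4.60×10⁻⁶ M
Q = [Sr²⁺][CO₃²⁻] = 1.24×10⁻⁸
Q = 1.24×10⁻⁸ > Ksp = 1.09×10⁻⁹, so the solution is supersaturated and SrCO₃ precipitates.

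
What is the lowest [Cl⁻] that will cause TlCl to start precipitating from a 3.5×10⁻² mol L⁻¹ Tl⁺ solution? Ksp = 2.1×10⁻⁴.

The threshold for precipitation is Q = Ksp.
TlCl(s) ⇌ Tl⁺(aq) + Cl⁻(aq)
Ksp = [Tl⁺][Cl⁻] = [Cl⁻](3.5×10⁻²)
[Cl⁻] = 2.1×10⁻⁴ / (3.5×10⁻²) = 6.0×10⁻³
[Cl⁻] = 6.0×10⁻³ mol L⁻¹

6.0×10⁻³ M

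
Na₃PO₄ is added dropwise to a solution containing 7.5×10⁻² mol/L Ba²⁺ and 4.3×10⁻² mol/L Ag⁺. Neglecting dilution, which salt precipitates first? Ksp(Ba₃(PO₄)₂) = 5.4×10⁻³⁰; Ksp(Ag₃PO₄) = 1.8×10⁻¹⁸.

Ag₃PO₄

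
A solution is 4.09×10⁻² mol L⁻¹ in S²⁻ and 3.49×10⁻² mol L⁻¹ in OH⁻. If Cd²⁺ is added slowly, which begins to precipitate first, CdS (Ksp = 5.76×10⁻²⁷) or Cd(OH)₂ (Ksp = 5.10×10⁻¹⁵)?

Precipitation begins when Q = Ksp.
For CdS: [Cd²⁺] = (Ksp/[S²⁻]) = 1.41×10⁻²⁵ mol L⁻¹
For Cd(OH)₂: [Cd²⁺] = (Ksp/[OH⁻]^2) = 4.19×10⁻¹² mol L⁻¹
CdS requires the lower [Cd²⁺], so it precipitates first.

CdS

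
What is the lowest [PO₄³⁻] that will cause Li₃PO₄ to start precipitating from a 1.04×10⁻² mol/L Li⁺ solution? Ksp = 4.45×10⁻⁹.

3.96×10⁻³ M

Each salt precipitates once Q = Ksp for that salt.
Li₃PO₄(s) ⇌ 3 Li⁺(aq) + PO₄³⁻(aq)
Ksp = [Li⁺]^3[PO₄³⁻] = [PO₄³⁻](1.04×10⁻²)^3
[PO₄³⁻] = 4.45×10⁻⁹ / (1.04×10⁻²)^3 = 3.96×10⁻³
[PO₄³⁻] = 3.96×10⁻³ mol/L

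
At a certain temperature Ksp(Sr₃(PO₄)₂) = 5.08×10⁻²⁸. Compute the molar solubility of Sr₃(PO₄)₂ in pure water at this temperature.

1.36×10⁻⁶ M

Sr₃(PO₄)₂(s) ⇌ 3 Sr²⁺(aq) + 2 PO₄³⁻(aq)
For each mole of Sr₃(PO₄)₂ that dissolves per liter, [Sr²⁺] = 3s and [PO₄³⁻] = 2s; let s denote this solubility.
Ksp = [Sr²⁺]^3[PO₄³⁻]^2 = (3s)^3 · (2s)^2 = 108s^5
108s^5 = 5.08×10⁻²⁸  ⇒  s^5 = 4.70×10⁻³⁰
Taking the 5th root, s = 1.36×10⁻⁶ M.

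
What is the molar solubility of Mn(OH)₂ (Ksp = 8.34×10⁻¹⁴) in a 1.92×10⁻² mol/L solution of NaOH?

2.26×10⁻¹⁰ M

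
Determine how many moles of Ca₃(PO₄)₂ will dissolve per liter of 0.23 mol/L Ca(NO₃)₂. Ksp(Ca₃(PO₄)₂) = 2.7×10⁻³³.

Ca₃(PO₄)₂(s) ⇌ 3 Ca²⁺(aq) + 2 PO₄³⁻(aq)
The solution already contains Ca²⁺ at 0.23 mol/L. Let s be the molar solubility of Ca₃(PO₄)₂.
[Ca²⁺] ≈ 0.23 mol/L (common ion dominates); [PO₄³⁻] = 2s.
Ksp = [Ca²⁺]^3[PO₄³⁻]^2 = (0.23)^3(2s)^2
(2s)^2 = 2.7×10⁻³³ / (0.23)^3 = 2.2×10⁻³¹
s = 2.4×10⁻¹⁶ mol/L

2.4×10⁻¹⁶ M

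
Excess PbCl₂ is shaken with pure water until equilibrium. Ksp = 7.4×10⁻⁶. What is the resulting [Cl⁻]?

2.5×10⁻² M

PbCl₂(s) ⇌ Pb²⁺(aq) + 2 Cl⁻(aq)
For each mole of PbCl₂ that dissolves per liter, [Pb²⁺] = s and [Cl⁻] = 2s; let s denote this solubility.
Ksp = [Pb²⁺][Cl⁻]^2 = s · (2s)^2 = 4s^3 = 7.4×10⁻⁶
s = 1.2×10⁻² M
[Cl⁻] = 2s = 2.5×10⁻² M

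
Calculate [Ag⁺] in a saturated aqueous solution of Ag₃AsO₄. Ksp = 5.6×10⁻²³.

3.6×10⁻⁶ M

Ag₃AsO₄(s) ⇌ 3 Ag⁺(aq) + AsO₄³⁻(aq)
For each mole of Ag₃AsO₄ that dissolves per liter, [Ag⁺] = 3s and [AsO₄³⁻] = s; let s denote this solubility.
Ksp = [Ag⁺]^3[AsO₄³⁻] = (3s)^3 · s = 27s^4 = 5.6×10⁻²³
s = 1.2×10⁻⁶ mol/L
[Ag⁺] = 3s = 3.6×10⁻⁶ mol/L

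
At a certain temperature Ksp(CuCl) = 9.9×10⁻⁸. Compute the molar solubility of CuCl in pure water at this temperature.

3.1×10⁻⁴ M

CuCl(s) ⇌ Cu⁺(aq) + Cl⁻(aq)
For each mole of CuCl that dissolves per liter, [Cu⁺] = s and [Cl⁻] = s; let s denote this solubility.
Ksp = [Cu⁺][Cl⁻] = s · s = s^2
s^2 = 9.9×10⁻⁸
s = 3.1×10⁻⁴ mol L⁻¹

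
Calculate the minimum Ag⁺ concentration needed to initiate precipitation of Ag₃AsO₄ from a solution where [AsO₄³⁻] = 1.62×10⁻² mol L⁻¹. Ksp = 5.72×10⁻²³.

1.52×10⁻⁷ M

Precipitation begins when Q = Ksp.
Ag₃AsO₄(s) ⇌ 3 Ag⁺(aq) + AsO₄³⁻(aq)
Ksp = [Ag⁺]^3[AsO₄³⁻] = [Ag⁺]^3(1.62×10⁻²)
[Ag⁺]^3 = 5.72×10⁻²³ / (1.62×10⁻²) = 3.53×10⁻²¹
[Ag⁺] = 1.52×10⁻⁷ mol L⁻¹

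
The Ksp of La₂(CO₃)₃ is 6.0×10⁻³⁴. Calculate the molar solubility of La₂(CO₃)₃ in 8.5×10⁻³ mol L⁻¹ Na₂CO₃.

La₂(CO₃)₃(s) ⇌ 2 La³⁺(aq) + 3 CO₃²⁻(aq)
The solution already contains CO₃²⁻ at 8.5×10⁻³ mol L⁻¹. Let s be the molar solubility of La₂(CO₃)₃.
[CO₃²⁻] ≈ 8.5×10⁻³ mol L⁻¹ (common ion dominates); [La³⁺] = 2s.
Ksp = [La³⁺]^2[CO₃²⁻]^3 = (2s)^2(8.5×10⁻³)^3
(2s)^2 = 6.0×10⁻³⁴ / (8.5×10⁻³)^3 = 9.8×10⁻²⁸
s = 1.6×10⁻¹⁴ mol L⁻¹

1.6×10⁻¹⁴ M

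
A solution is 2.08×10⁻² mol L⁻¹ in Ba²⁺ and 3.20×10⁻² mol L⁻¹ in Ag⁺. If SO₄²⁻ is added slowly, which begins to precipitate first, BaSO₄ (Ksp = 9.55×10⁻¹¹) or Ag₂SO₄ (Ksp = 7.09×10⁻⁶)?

BaSO₄

A salt starts to precipitate once the ion product Q reaches its Ksp.
For BaSO₄: [SO₄²⁻] = (Ksp/[Ba²⁺]) = 4.59×10⁻⁹ mol L⁻¹
For Ag₂SO₄: [SO₄²⁻] = (Ksp/[Ag⁺]^2) = 6.92×10⁻³ mol L⁻¹
BaSO₄ requires the lower [SO₄²⁻], so it precipitates first.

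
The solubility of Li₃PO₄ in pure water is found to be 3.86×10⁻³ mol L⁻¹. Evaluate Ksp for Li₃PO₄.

Ksp = 5.99×10⁻⁹

Li₃PO₄(s) ⇌ 3 Li⁺(aq) + PO₄³⁻(aq)
With molar solubility s: [Li⁺] = 3s, [PO₄³⁻] = s.
Ksp = [Li⁺]^3[PO₄³⁻] = (3s)^3 · s = 27s^4
Ksp = 27 × (3.86×10⁻³)^4 = 5.99×10⁻⁹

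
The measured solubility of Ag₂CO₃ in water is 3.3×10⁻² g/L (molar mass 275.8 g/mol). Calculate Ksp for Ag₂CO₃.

Ksp = 6.9×10⁻¹²

Convert to molarity: s = 3.3×10⁻² / 275.8 = 1.197×10⁻⁴ mol/L
Ag₂CO₃(s) ⇌ 2 Ag⁺(aq) + CO₃²⁻(aq)
Call the molar solubility s, so that [Ag⁺] = 2s and [CO₃²⁻] = s.
Ksp = [Ag⁺]^2[CO₃²⁻] = (2s)^2 · s = 4s^3
Ksp = 4 × (1.197×10⁻⁴)^3 = 6.9×10⁻¹²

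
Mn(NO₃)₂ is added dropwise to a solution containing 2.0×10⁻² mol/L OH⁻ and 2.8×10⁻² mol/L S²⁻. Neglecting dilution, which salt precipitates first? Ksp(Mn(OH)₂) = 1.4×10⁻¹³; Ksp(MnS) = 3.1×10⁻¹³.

MnS

The threshold for precipitation is Q = Ksp.
For Mn(OH)₂: [Mn²⁺] = (Ksp/[OH⁻]^2) = 3.5×10⁻¹⁰ mol/L
For MnS: [Mn²⁺] = (Ksp/[S²⁻]) = 1.1×10⁻¹¹ mol/L
The smaller threshold [Mn²⁺] is reached first, so MnS precipitates first.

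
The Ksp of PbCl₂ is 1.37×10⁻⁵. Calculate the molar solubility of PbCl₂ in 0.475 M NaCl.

PbCl₂(s) ⇌ Pb²⁺(aq) + 2 Cl⁻(aq)
The solution already contains Cl⁻ at 0.475 M. Let s be the molar solubility of PbCl₂.
[Cl⁻] ≈ 0.475 M (common ion dominates); [Pb²⁺] = s.
Ksp = [Pb²⁺][Cl⁻]^2 = s(0.475)^2
s = 1.37×10⁻⁵ / (0.475)^2 = 6.07×10⁻⁵
s = 6.07×10⁻⁵ M

6.07×10⁻⁵ M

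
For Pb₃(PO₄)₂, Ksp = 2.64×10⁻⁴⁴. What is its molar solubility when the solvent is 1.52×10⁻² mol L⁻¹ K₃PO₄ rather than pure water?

Pb₃(PO₄)₂(s) ⇌ 3 Pb²⁺(aq) + 2 PO₄³⁻(aq)
Let s be the solubility of Pb₃(PO₄)₂ here. The common ion gives [PO₄³⁻] ≈ 1.52×10⁻² mol L⁻¹, and [Pb²⁺] = 3s.
Ksp = [Pb²⁺]^3[PO₄³⁻]^2 = (3s)^3(1.52×10⁻²)^2
(3s)^3 = 2.64×10⁻⁴⁴ / (1.52×10⁻²)^2 = 1.14×10⁻⁴⁰
s = 1.62×10⁻¹⁴ mol L⁻¹

1.62×10⁻¹⁴ M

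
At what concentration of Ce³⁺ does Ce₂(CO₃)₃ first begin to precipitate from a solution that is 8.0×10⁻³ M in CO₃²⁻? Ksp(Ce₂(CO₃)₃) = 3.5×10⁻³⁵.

Each salt precipitates once Q = Ksp for that salt.
Ce₂(CO₃)₃(s) ⇌ 2 Ce³⁺(aq) + 3 CO₃²⁻(aq)
Ksp = [Ce³⁺]^2[CO₃²⁻]^3 = [Ce³⁺]^2(8.0×10⁻³)^3
[Ce³⁺]^2 = 3.5×10⁻³⁵ / (8.0×10⁻³)^3 = 6.8×10⁻²⁹
[Ce³⁺] = 8.3×10⁻¹⁵ M

8.3×10⁻¹⁵ M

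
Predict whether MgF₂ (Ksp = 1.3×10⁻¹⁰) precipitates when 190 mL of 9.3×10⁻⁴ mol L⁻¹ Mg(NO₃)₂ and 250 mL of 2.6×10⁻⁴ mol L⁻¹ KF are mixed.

After mixing, V = 190 mL + 250 mL = 440 mL.
[Mg²⁺] = (9.3×10⁻⁴)(190)/440 = 4.0×10⁻⁴ mol L⁻¹
[F⁻] = (2.6×10⁻⁴)(250)/440 = 1.5×10⁻⁴ mol L⁻¹
Q = [Mg²⁺][F⁻]^2 = 8.8×10⁻¹²
Q = 8.8×10⁻¹² < Ksp = 1.3×10⁻¹⁰, so the solution is unsaturated and no precipitate forms.

No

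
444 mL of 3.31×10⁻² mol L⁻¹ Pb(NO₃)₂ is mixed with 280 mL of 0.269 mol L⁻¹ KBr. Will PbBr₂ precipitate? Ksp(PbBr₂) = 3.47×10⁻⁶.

Total volume after mixing = 444 + 280 = 724 mL.
[Pb²⁺] = (3.31×10⁻²)(444)/724 = 2.03×10⁻² mol L⁻¹
[Br⁻] = (0.269)(280)/724 = 0.104 mol L⁻¹
Q = [Pb²⁺][Br⁻]^2 = 2.20×10⁻⁴
Since Q (2.20×10⁻⁴) exceeds Ksp (3.47×10⁻⁶), PbBr₂ will precipitate.

Yes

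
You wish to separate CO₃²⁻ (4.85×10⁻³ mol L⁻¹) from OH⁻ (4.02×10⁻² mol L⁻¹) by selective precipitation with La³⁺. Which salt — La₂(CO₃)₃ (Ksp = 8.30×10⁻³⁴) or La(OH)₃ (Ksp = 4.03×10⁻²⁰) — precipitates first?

La(OH)₃

Precipitation of each salt begins when its ion product equals Ksp.
For La₂(CO₃)₃: [La³⁺] = (Ksp/[CO₃²⁻]^3)^(1/2) = 8.53×10⁻¹⁴ mol L⁻¹
For La(OH)₃: [La³⁺] = (Ksp/[OH⁻]^3) = 6.20×10⁻¹⁶ mol L⁻¹
The smaller threshold [La³⁺] is reached first, so La(OH)₃ precipitates first.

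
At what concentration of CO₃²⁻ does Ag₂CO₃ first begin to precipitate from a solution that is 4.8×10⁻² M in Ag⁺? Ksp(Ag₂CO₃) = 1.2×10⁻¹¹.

Precipitation begins when Q = Ksp.
Ag₂CO₃(s) ⇌ 2 Ag⁺(aq) + CO₃²⁻(aq)
Ksp = [Ag⁺]^2[CO₃²⁻] = [CO₃²⁻](4.8×10⁻²)^2
[CO₃²⁻] = 1.2×10⁻¹¹ / (4.8×10⁻²)^2 = 5.2×10⁻⁹
[CO₃²⁻] = 5.2×10⁻⁹ M

5.2×10⁻⁹ M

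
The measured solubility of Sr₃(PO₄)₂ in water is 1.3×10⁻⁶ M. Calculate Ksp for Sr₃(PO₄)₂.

Ksp = 4.0×10⁻²⁸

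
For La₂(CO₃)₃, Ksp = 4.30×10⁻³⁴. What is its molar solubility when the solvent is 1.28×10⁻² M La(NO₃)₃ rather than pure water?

4.60×10⁻¹¹ M

La₂(CO₃)₃(s) ⇌ 2 La³⁺(aq) + 3 CO₃²⁻(aq)
Let s be the solubility of La₂(CO₃)₃ here. The common ion gives [La³⁺] ≈ 1.28×10⁻² M, and [CO₃²⁻] = 3s.
Ksp = [La³⁺]^2[CO₃²⁻]^3 = (1.28×10⁻²)^2(3s)^3
(3s)^3 = 4.30×10⁻³⁴ / (1.28×10⁻²)^2 = 2.62×10⁻³⁰
s = 4.60×10⁻¹¹ M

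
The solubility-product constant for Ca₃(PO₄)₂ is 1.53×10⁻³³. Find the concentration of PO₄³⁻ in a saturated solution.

2.14×10⁻⁷ M

Ca₃(PO₄)₂(s) ⇌ 3 Ca²⁺(aq) + 2 PO₄³⁻(aq)
For each mole of Ca₃(PO₄)₂ that dissolves per liter, [Ca²⁺] = 3s and [PO₄³⁻] = 2s; let s denote this solubility.
Ksp = [Ca²⁺]^3[PO₄³⁻]^2 = (3s)^3 · (2s)^2 = 108s^5 = 1.53×10⁻³³
s = 1.07×10⁻⁷ M
[PO₄³⁻] = 2s = 2.14×10⁻⁷ M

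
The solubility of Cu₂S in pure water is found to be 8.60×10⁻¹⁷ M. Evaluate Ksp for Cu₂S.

Cu₂S(s) ⇌ 2 Cu⁺(aq) + S²⁻(aq)
Let s be the molar solubility. Then [Cu⁺] = 2s and [S²⁻] = s.
Ksp = [Cu⁺]^2[S²⁻] = (2s)^2 · s = 4s^3
Ksp = 4 × (8.60×10⁻¹⁷)^3 = 2.54×10⁻⁴⁸

Ksp = 2.54×10⁻⁴⁸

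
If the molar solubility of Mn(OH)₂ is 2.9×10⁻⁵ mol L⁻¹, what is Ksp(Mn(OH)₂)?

Mn(OH)₂(s) ⇌ Mn²⁺(aq) + 2 OH⁻(aq)
With molar solubility s: [Mn²⁺] = s, [OH⁻] = 2s.
Ksp = [Mn²⁺][OH⁻]^2 = s · (2s)^2 = 4s^3
Ksp = 4 × (2.9×10⁻⁵)^3 = 9.8×10⁻¹⁴

Ksp = 9.8×10⁻¹⁴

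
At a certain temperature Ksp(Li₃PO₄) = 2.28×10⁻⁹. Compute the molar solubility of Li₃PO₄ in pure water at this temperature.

3.03×10⁻³ M

Li₃PO₄(s) ⇌ 3 Li⁺(aq) + PO₄³⁻(aq)
Call the molar solubility s, so that [Li⁺] = 3s and [PO₄³⁻] = s.
Ksp = [Li⁺]^3[PO₄³⁻] = (3s)^3 · s = 27s^4
27s^4 = 2.28×10⁻⁹  ⇒  s^4 = 8.44×10⁻¹¹
s = 3.03×10⁻³ M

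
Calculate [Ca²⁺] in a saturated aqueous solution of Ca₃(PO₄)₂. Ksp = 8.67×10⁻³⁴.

Ca₃(PO₄)₂(s) ⇌ 3 Ca²⁺(aq) + 2 PO₄³⁻(aq)
Let s be the molar solubility. Then [Ca²⁺] = 3s and [PO₄³⁻] = 2s.
Ksp = [Ca²⁺]^3[PO₄³⁻]^2 = (3s)^3 · (2s)^2 = 108s^5 = 8.67×10⁻³⁴
s = 9.57×10⁻⁸ M
[Ca²⁺] = 3s = 2.87×10⁻⁷ M

2.87×10⁻⁷ M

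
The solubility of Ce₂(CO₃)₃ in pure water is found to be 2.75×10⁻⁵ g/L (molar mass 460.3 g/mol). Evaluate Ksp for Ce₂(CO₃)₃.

Ksp = 8.22×10⁻³⁵

Molar solubility s = (2.75×10⁻⁵ g/L) / (460.3 g/mol) = 5.9744×10⁻⁸ mol/L
Ce₂(CO₃)₃(s) ⇌ 2 Ce³⁺(aq) + 3 CO₃²⁻(aq)
Let s be the molar solubility. Then [Ce³⁺] = 2s and [CO₃²⁻] = 3s.
Ksp = [Ce³⁺]^2[CO₃²⁻]^3 = (2s)^2 · (3s)^3 = 108s^5
Ksp = 108 × (5.9744×10⁻⁸)^5 = 8.22×10⁻³⁵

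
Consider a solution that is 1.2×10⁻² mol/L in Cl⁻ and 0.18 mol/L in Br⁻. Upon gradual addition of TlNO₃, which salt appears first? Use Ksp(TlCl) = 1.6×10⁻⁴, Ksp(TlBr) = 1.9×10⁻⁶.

TlBr

The threshold for precipitation is Q = Ksp.
For TlCl: [Tl⁺] = (Ksp/[Cl⁻]) = 1.3×10⁻² mol/L
For TlBr: [Tl⁺] = (Ksp/[Br⁻]) = 1.1×10⁻⁵ mol/L
Since TlBr needs less Tl⁺ to reach saturation, it precipitates first.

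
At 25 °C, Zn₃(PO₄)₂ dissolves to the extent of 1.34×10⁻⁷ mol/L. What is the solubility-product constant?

Ksp = 4.67×10⁻³³

Zn₃(PO₄)₂(s) ⇌ 3 Zn²⁺(aq) + 2 PO₄³⁻(aq)
Let s be the molar solubility. Then [Zn²⁺] = 3s and [PO₄³⁻] = 2s.
Ksp = [Zn²⁺]^3[PO₄³⁻]^2 = (3s)^3 · (2s)^2 = 108s^5
Ksp = 108 × (1.34×10⁻⁷)^5 = 4.67×10⁻³³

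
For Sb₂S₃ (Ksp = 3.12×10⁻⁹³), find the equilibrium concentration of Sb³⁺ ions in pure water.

Sb₂S₃(s) ⇌ 2 Sb³⁺(aq) + 3 S²⁻(aq)
Let s be the molar solubility. Then [Sb³⁺] = 2s and [S²⁻] = 3s.
Ksp = [Sb³⁺]^2[S²⁻]^3 = (2s)^2 · (3s)^3 = 108s^5 = 3.12×10⁻⁹³
s = 1.24×10⁻¹⁹ M
[Sb³⁺] = 2s = 2.47×10⁻¹⁹ M

2.47×10⁻¹⁹ M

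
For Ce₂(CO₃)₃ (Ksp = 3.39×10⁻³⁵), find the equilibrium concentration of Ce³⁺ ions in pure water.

1.00×10⁻⁷ M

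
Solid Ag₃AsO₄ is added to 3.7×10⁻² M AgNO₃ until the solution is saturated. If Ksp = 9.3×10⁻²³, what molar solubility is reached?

1.8×10⁻¹⁸ M

Ag₃AsO₄(s) ⇌ 3 Ag⁺(aq) + AsO₄³⁻(aq)
Ag⁺ is already present at 3.7×10⁻² M. If s mol/L of Ag₃AsO₄ dissolves, [AsO₄³⁻] = s while [Ag⁺] ≈ 3.7×10⁻² M.
Ksp = [Ag⁺]^3[AsO₄³⁻] = (3.7×10⁻²)^3s
s = 9.3×10⁻²³ / (3.7×10⁻²)^3 = 1.8×10⁻¹⁸
s = 1.8×10⁻¹⁸ M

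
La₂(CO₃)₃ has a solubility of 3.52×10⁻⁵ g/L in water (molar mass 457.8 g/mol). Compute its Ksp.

Ksp = 2.90×10⁻³⁴

Molar solubility s = (3.52×10⁻⁵ g/L) / (457.8 g/mol) = 7.6889×10⁻⁸ mol/L
La₂(CO₃)₃(s) ⇌ 2 La³⁺(aq) + 3 CO₃²⁻(aq)
For each mole of La₂(CO₃)₃ that dissolves per liter, [La³⁺] = 2s and [CO₃²⁻] = 3s; let s denote this solubility.
Ksp = [La³⁺]^2[CO₃²⁻]^3 = (2s)^2 · (3s)^3 = 108s^5
Ksp = 108 × (7.6889×10⁻⁸)^5 = 2.90×10⁻³⁴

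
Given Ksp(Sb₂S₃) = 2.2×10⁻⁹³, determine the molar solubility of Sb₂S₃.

1.2×10⁻¹⁹ M

Sb₂S₃(s) ⇌ 2 Sb³⁺(aq) + 3 S²⁻(aq)
For each mole of Sb₂S₃ that dissolves per liter, [Sb³⁺] = 2s and [S²⁻] = 3s; let s denote this solubility.
Ksp = [Sb³⁺]^2[S²⁻]^3 = (2s)^2 · (3s)^3 = 108s^5
108s^5 = 2.2×10⁻⁹³  ⇒  s^5 = 2.0×10⁻⁹⁵
s = (2.0×10⁻⁹⁵)^(1/5) = 1.2×10⁻¹⁹ mol/L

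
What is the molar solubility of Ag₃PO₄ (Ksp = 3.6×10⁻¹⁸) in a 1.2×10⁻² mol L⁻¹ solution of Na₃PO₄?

2.2×10⁻⁶ M

Ag₃PO₄(s) ⇌ 3 Ag⁺(aq) + PO₄³⁻(aq)
Let s be the solubility of Ag₃PO₄ here. The common ion gives [PO₄³⁻] ≈ 1.2×10⁻² mol L⁻¹, and [Ag⁺] = 3s.
Ksp = [Ag⁺]^3[PO₄³⁻] = (3s)^3(1.2×10⁻²)
(3s)^3 = 3.6×10⁻¹⁸ / (1.2×10⁻²) = 3.0×10⁻¹⁶
s = 2.2×10⁻⁶ mol L⁻¹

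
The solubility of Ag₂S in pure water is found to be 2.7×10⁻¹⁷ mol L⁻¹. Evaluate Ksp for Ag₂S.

Ksp = 7.9×10⁻⁵⁰

Ag₂S(s) ⇌ 2 Ag⁺(aq) + S²⁻(aq)
If s mol/L of Ag₂S dissolves, [Ag⁺] = 2s and [S²⁻] = s.
Ksp = [Ag⁺]^2[S²⁻] = (2s)^2 · s = 4s^3
Ksp = 4 × (2.7×10⁻¹⁷)^3 = 7.9×10⁻⁵⁰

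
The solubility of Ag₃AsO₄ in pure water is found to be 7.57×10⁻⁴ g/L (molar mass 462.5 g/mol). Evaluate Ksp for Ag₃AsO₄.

Molar solubility s = (7.57×10⁻⁴ g/L) / (462.5 g/mol) = 1.6368×10⁻⁶ mol/L
Ag₃AsO₄(s) ⇌ 3 Ag⁺(aq) + AsO₄³⁻(aq)
For each mole of Ag₃AsO₄ that dissolves per liter, [Ag⁺] = 3s and [AsO₄³⁻] = s; let s denote this solubility.
Ksp = [Ag⁺]^3[AsO₄³⁻] = (3s)^3 · s = 27s^4
Ksp = 27 × (1.6368×10⁻⁶)^4 = 1.94×10⁻²²

Ksp = 1.94×10⁻²²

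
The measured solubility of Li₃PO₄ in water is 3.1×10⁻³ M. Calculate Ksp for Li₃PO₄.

Ksp = 2.5×10⁻⁹

Li₃PO₄(s) ⇌ 3 Li⁺(aq) + PO₄³⁻(aq)
Call the molar solubility s, so that [Li⁺] = 3s and [PO₄³⁻] = s.
Ksp = [Li⁺]^3[PO₄³⁻] = (3s)^3 · s = 27s^4
Ksp = 27 × (3.1×10⁻³)^4 = 2.5×10⁻⁹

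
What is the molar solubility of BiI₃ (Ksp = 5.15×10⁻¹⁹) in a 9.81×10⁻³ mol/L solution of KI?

BiI₃(s) ⇌ Bi³⁺(aq) + 3 I⁻(aq)
I⁻ is already present at 9.81×10⁻³ mol/L. If s mol/L of BiI₃ dissolves, [Bi³⁺] = s while [I⁻] ≈ 9.81×10⁻³ mol/L.
Ksp = [Bi³⁺][I⁻]^3 = s(9.81×10⁻³)^3
s = 5.15×10⁻¹⁹ / (9.81×10⁻³)^3 = 5.46×10⁻¹³
s = 5.46×10⁻¹³ mol/L

5.46×10⁻¹³ M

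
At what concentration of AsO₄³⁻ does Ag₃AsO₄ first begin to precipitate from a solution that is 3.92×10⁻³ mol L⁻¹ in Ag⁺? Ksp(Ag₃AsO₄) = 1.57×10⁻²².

2.61×10⁻¹⁵ M

Precipitation begins when Q = Ksp.
Ag₃AsO₄(s) ⇌ 3 Ag⁺(aq) + AsO₄³⁻(aq)
Ksp = [Ag⁺]^3[AsO₄³⁻] = [AsO₄³⁻](3.92×10⁻³)^3
[AsO₄³⁻] = 1.57×10⁻²² / (3.92×10⁻³)^3 = 2.61×10⁻¹⁵
[AsO₄³⁻] = 2.61×10⁻¹⁵ mol L⁻¹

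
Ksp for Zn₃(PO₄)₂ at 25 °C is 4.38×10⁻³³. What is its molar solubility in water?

Zn₃(PO₄)₂(s) ⇌ 3 Zn²⁺(aq) + 2 PO₄³⁻(aq)
If s mol/L of Zn₃(PO₄)₂ dissolves, [Zn²⁺] = 3s and [PO₄³⁻] = 2s.
Ksp = [Zn²⁺]^3[PO₄³⁻]^2 = (3s)^3 · (2s)^2 = 108s^5
108s^5 = 4.38×10⁻³³  ⇒  s^5 = 4.06×10⁻³⁵
s = (4.06×10⁻³⁵)^(1/5) = 1.32×10⁻⁷ M

1.32×10⁻⁷ M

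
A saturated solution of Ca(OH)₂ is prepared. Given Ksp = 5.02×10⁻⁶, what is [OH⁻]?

Ca(OH)₂(s) ⇌ Ca²⁺(aq) + 2 OH⁻(aq)
For each mole of Ca(OH)₂ that dissolves per liter, [Ca²⁺] = s and [OH⁻] = 2s; let s denote this solubility.
Ksp = [Ca²⁺][OH⁻]^2 = s · (2s)^2 = 4s^3 = 5.02×10⁻⁶
s = 1.08×10⁻² mol/L
[OH⁻] = 2s = 2.16×10⁻² mol/L

2.16×10⁻² M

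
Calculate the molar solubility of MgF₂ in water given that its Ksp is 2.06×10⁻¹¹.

MgF₂(s) ⇌ Mg²⁺(aq) + 2 F⁻(aq)
For each mole of MgF₂ that dissolves per liter, [Mg²⁺] = s and [F⁻] = 2s; let s denote this solubility.
Ksp = [Mg²⁺][F⁻]^2 = s · (2s)^2 = 4s^3
4s^3 = 2.06×10⁻¹¹  ⇒  s^3 = 5.15×10⁻¹²
s = 1.73×10⁻⁴ M

1.73×10⁻⁴ M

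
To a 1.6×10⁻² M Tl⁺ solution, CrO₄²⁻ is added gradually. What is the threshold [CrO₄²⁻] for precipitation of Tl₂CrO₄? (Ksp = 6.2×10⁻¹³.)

A salt starts to precipitate once the ion product Q reaches its Ksp.
Tl₂CrO₄(s) ⇌ 2 Tl⁺(aq) + CrO₄²⁻(aq)
Ksp = [Tl⁺]^2[CrO₄²⁻] = [CrO₄²⁻](1.6×10⁻²)^2
[CrO₄²⁻] = 6.2×10⁻¹³ / (1.6×10⁻²)^2 = 2.4×10⁻⁹
[CrO₄²⁻] = 2.4×10⁻⁹ M

2.4×10⁻⁹ M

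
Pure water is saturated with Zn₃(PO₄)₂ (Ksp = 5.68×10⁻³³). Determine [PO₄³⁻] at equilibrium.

Zn₃(PO₄)₂(s) ⇌ 3 Zn²⁺(aq) + 2 PO₄³⁻(aq)
With molar solubility s: [Zn²⁺] = 3s, [PO₄³⁻] = 2s.
Ksp = [Zn²⁺]^3[PO₄³⁻]^2 = (3s)^3 · (2s)^2 = 108s^5 = 5.68×10⁻³³
s = 1.39×10⁻⁷ mol L⁻¹
[PO₄³⁻] = 2s = 2.79×10⁻⁷ mol L⁻¹

2.79×10⁻⁷ M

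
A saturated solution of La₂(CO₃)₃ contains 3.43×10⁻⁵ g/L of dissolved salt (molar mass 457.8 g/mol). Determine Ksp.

Ksp = 2.55×10⁻³⁴

s = (3.43×10⁻⁵ g L⁻¹)/(457.8 g mol⁻¹) = 7.4924×10⁻⁸ M
La₂(CO₃)₃(s) ⇌ 2 La³⁺(aq) + 3 CO₃²⁻(aq)
If s mol/L of La₂(CO₃)₃ dissolves, [La³⁺] = 2s and [CO₃²⁻] = 3s.
Ksp = [La³⁺]^2[CO₃²⁻]^3 = (2s)^2 · (3s)^3 = 108s^5
Ksp = 108 × (7.4924×10⁻⁸)^5 = 2.55×10⁻³⁴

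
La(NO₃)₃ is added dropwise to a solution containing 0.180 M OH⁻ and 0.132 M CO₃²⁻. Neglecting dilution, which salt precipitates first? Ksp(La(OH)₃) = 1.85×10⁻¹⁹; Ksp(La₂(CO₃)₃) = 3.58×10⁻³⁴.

La(OH)₃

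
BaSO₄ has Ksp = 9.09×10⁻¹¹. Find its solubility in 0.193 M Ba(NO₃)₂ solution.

BaSO₄(s) ⇌ Ba²⁺(aq) + SO₄²⁻(aq)
With Ba²⁺ already at 0.193 M and s small, take [Ba²⁺] ≈ 0.193 M and [SO₄²⁻] = s.
Ksp = [Ba²⁺][SO₄²⁻] = (0.193)s
s = 9.09×10⁻¹¹ / (0.193) = 4.71×10⁻¹⁰
s = 4.71×10⁻¹⁰ M

4.71×10⁻¹⁰ M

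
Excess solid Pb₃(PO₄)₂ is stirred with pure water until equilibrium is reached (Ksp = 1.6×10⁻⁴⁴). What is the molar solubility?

Pb₃(PO₄)₂(s) ⇌ 3 Pb²⁺(aq) + 2 PO₄³⁻(aq)
Let s be the molar solubility. Then [Pb²⁺] = 3s and [PO₄³⁻] = 2s.
Ksp = [Pb²⁺]^3[PO₄³⁻]^2 = (3s)^3 · (2s)^2 = 108s^5
108s^5 = 1.6×10⁻⁴⁴  ⇒  s^5 = 1.5×10⁻⁴⁶
s = 6.8×10⁻¹⁰ mol L⁻¹

6.8×10⁻¹⁰ M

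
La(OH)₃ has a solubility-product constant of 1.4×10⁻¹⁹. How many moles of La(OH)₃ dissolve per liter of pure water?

La(OH)₃(s) ⇌ La³⁺(aq) + 3 OH⁻(aq)
For each mole of La(OH)₃ that dissolves per liter, [La³⁺] = s and [OH⁻] = 3s; let s denote this solubility.
Ksp = [La³⁺][OH⁻]^3 = s · (3s)^3 = 27s^4
27s^4 = 1.4×10⁻¹⁹  ⇒  s^4 = 5.2×10⁻²¹
s = 8.5×10⁻⁶ M

8.5×10⁻⁶ M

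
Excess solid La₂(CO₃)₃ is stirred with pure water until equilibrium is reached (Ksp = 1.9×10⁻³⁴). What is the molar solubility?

La₂(CO₃)₃(s) ⇌ 2 La³⁺(aq) + 3 CO₃²⁻(aq)
For each mole of La₂(CO₃)₃ that dissolves per liter, [La³⁺] = 2s and [CO₃²⁻] = 3s; let s denote this solubility.
Ksp = [La³⁺]^2[CO₃²⁻]^3 = (2s)^2 · (3s)^3 = 108s^5
108s^5 = 1.9×10⁻³⁴  ⇒  s^5 = 1.8×10⁻³⁶
s = (1.8×10⁻³⁶)^(1/5) = 7.1×10⁻⁸ M

7.1×10⁻⁸ M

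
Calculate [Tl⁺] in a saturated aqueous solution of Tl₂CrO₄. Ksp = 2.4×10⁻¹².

Tl₂CrO₄(s) ⇌ 2 Tl⁺(aq) + CrO₄²⁻(aq)
For each mole of Tl₂CrO₄ that dissolves per liter, [Tl⁺] = 2s and [CrO₄²⁻] = s; let s denote this solubility.
Ksp = [Tl⁺]^2[CrO₄²⁻] = (2s)^2 · s = 4s^3 = 2.4×10⁻¹²
s = 8.4×10⁻⁵ mol/L
[Tl⁺] = 2s = 1.7×10⁻⁴ mol/L

1.7×10⁻⁴ M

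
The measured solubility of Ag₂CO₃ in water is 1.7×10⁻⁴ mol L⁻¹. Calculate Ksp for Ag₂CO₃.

Ag₂CO₃(s) ⇌ 2 Ag⁺(aq) + CO₃²⁻(aq)
For each mole of Ag₂CO₃ that dissolves per liter, [Ag⁺] = 2s and [CO₃²⁻] = s; let s denote this solubility.
Ksp = [Ag⁺]^2[CO₃²⁻] = (2s)^2 · s = 4s^3
Ksp = 4 × (1.7×10⁻⁴)^3 = 2.0×10⁻¹¹

Ksp = 2.0×10⁻¹¹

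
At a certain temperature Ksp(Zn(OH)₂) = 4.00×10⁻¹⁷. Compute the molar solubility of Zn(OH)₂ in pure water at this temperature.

2.15×10⁻⁶ M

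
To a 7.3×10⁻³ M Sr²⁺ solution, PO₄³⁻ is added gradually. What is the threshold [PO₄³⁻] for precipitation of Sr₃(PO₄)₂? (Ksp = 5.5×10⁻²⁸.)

3.8×10⁻¹¹ M

Precipitation begins when Q = Ksp.
Sr₃(PO₄)₂(s) ⇌ 3 Sr²⁺(aq) + 2 PO₄³⁻(aq)
Ksp = [Sr²⁺]^3[PO₄³⁻]^2 = [PO₄³⁻]^2(7.3×10⁻³)^3
[PO₄³⁻]^2 = 5.5×10⁻²⁸ / (7.3×10⁻³)^3 = 1.4×10⁻²¹
[PO₄³⁻] = 3.8×10⁻¹¹ M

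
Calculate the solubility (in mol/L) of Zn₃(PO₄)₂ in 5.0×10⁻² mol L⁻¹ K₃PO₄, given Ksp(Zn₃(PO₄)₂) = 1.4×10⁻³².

Zn₃(PO₄)₂(s) ⇌ 3 Zn²⁺(aq) + 2 PO₄³⁻(aq)
PO₄³⁻ is already present at 5.0×10⁻² mol L⁻¹. If s mol/L of Zn₃(PO₄)₂ dissolves, [Zn²⁺] = 3s while [PO₄³⁻] ≈ 5.0×10⁻² mol L⁻¹.
Ksp = [Zn²⁺]^3[PO₄³⁻]^2 = (3s)^3(5.0×10⁻²)^2
(3s)^3 = 1.4×10⁻³² / (5.0×10⁻²)^2 = 5.6×10⁻³⁰
s = 5.9×10⁻¹¹ mol L⁻¹

5.9×10⁻¹¹ M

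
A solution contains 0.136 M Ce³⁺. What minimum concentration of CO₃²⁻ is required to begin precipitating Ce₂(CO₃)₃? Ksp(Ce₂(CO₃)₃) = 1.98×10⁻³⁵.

1.02×10⁻¹¹ M

The threshold for precipitation is Q = Ksp.
Ce₂(CO₃)₃(s) ⇌ 2 Ce³⁺(aq) + 3 CO₃²⁻(aq)
Ksp = [Ce³⁺]^2[CO₃²⁻]^3 = [CO₃²⁻]^3(0.136)^2
[CO₃²⁻]^3 = 1.98×10⁻³⁵ / (0.136)^2 = 1.07×10⁻³³
[CO₃²⁻] = 1.02×10⁻¹¹ M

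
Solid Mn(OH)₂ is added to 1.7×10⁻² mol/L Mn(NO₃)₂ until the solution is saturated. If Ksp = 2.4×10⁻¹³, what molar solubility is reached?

Mn(OH)₂(s) ⇌ Mn²⁺(aq) + 2 OH⁻(aq)
Let s be the solubility of Mn(OH)₂ here. The common ion gives [Mn²⁺] ≈ 1.7×10⁻² mol/L, and [OH⁻] = 2s.
Ksp = [Mn²⁺][OH⁻]^2 = (1.7×10⁻²)(2s)^2
(2s)^2 = 2.4×10⁻¹³ / (1.7×10⁻²) = 1.4×10⁻¹¹
s = 1.9×10⁻⁶ mol/L

1.9×10⁻⁶ M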